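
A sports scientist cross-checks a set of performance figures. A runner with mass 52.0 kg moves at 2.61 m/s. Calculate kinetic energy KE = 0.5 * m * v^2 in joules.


v^2 = 2.61^2 = 6.8121
KE = 0.5 * 52.0 * 6.8121
= 177.11 J

177.11 J


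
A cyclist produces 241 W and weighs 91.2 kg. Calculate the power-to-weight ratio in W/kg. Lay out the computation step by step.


P/W = power / mass
= 241 / 91.2
= 2.643 W/kg

2.643 W/kg


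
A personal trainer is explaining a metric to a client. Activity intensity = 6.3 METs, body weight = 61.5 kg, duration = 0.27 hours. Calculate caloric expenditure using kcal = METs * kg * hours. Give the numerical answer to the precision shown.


kcal = 6.3 * 61.5 * 0.27
= 387.45 * 0.27
= 104.61 kcal

104.61 kcal


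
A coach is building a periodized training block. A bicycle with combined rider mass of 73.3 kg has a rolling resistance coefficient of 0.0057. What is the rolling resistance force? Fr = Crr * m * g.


Fr = 0.0057 * 73.3 * 9.81
= 0.41781 * 9.81
= 4.099 N

4.099 N


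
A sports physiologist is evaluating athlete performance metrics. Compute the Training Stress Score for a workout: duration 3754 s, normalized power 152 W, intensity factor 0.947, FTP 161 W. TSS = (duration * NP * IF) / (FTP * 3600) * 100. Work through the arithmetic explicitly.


Product = 3754 * 152 * 0.947 = 540365.776
Base = 161 * 3600 = 579600
TSS = 540365.776 / 579600 * 100 = 93.23

93.23 TSS


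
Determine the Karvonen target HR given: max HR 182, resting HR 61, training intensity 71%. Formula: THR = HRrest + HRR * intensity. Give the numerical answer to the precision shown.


HRR = HRmax - HRrest = 182 - 61 = 121
THR = 61 + 121 * 0.71
= 146.91 bpm

146.91 bpm


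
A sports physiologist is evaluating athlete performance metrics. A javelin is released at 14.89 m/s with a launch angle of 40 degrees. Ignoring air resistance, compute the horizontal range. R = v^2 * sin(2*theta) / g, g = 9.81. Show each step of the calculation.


Launch speed squared = 221.7121
sin(2 * 40 deg) = 0.984808
Range = 221.7121 * 0.984808 / 9.81
= 22.257 m

22.257 m


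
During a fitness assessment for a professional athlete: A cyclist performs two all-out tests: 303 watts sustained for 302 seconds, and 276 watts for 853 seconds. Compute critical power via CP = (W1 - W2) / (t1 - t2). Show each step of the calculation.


W1 = P1 * t1 = 303 * 302 = 91506 J
W2 = P2 * t2 = 276 * 853 = 235428 J
CP = (91506 - 235428) / (302 - 853)
= 261.2 W

261.2 W


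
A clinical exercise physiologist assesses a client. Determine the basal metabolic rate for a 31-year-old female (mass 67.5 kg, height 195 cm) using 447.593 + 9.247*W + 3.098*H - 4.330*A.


BMR = 447.593 + 9.247*67.5 + 3.098*195 - 4.330*31
= 1541.65 kcal/day

1541.65 kcal/day


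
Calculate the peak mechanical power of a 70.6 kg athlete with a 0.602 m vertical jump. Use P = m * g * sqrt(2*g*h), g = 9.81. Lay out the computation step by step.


First, sqrt(2gh) = sqrt(2 * 9.81 * 0.602)
= sqrt(11.81124) = 3.436748 m/s
Power = 70.6 * 9.81 * 3.436748 = 2380.24 W

2380.24 W


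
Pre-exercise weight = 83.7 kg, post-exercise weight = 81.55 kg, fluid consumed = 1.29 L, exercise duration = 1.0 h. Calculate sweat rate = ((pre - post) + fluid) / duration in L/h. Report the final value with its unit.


Weight loss = 83.7 - 81.55 = 2.15 kg (approx L)
Total sweat = 2.15 + 1.29 = 3.44 L
Sweat rate = 3.44 / 1.0 = 3.44 L/h

3.44 L/h


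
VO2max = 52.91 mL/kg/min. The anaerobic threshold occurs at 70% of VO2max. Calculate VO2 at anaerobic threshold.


AT fraction = 70 / 100 = 0.7
AT VO2 = 52.91 * 0.7
= 37.04 mL/kg/min

37.04 mL/kg/min


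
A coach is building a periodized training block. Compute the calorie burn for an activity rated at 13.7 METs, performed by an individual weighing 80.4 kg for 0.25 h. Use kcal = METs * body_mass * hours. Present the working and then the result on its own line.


Product of METs and mass = 13.7 * 80.4 = 1101.48
Total kcal = 1101.48 * 0.25 = 275.37 kcal

275.37 kcal


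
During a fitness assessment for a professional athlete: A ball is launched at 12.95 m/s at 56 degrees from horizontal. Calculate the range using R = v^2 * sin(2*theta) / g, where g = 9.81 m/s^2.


sin(2 * 56) = sin(112) = 0.927184
v^2 = 12.95^2 = 167.7025
R = 167.7025 * 0.927184 / 9.81
= 15.85 m

15.85 m


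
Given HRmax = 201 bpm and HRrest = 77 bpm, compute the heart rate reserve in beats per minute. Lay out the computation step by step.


Heart rate reserve = maximum HR minus resting HR
HRR = 201 - 77 = 124 bpm

124 bpm


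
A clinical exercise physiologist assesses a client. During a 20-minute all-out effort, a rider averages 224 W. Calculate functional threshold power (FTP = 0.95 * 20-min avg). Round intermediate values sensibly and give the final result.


FTP = 0.95 * 224
= 212.8 W

212.8 W


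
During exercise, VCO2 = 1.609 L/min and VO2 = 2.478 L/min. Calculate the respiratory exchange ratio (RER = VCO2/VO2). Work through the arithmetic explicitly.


RER = VCO2 / VO2
= 1.609 / 2.478
= 0.6493

0.6493


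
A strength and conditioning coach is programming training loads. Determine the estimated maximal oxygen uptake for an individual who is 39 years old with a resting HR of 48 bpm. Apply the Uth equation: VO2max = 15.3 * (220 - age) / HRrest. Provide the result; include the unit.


HRmax = 220 - 39 = 181
VO2max = 15.3 * (181 / 48)
= 15.3 * 3.7708
= 57.69 mL/kg/min

57.69 mL/kg/min


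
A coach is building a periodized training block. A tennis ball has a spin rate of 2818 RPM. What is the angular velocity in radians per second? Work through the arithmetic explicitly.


Convert RPM to rad/s: multiply by 2*pi and divide by 60
omega = 2818 * 2 * pi / 60
= 295.1 rad/s

295.1 rad/s


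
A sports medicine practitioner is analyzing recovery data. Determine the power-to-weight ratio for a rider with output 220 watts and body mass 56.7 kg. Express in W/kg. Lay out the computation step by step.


P/W = 220 / 56.7 = 3.88 W/kg

3.88 W/kg


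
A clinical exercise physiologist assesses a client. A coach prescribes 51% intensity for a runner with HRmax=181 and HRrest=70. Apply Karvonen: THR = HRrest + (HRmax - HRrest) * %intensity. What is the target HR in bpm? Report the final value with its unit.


Heart rate reserve = 181 - 70 = 111
Intensity fraction = 51 / 100 = 0.51
THR = 70 + 111 * 0.51 = 126.61 bpm

126.61 bpm


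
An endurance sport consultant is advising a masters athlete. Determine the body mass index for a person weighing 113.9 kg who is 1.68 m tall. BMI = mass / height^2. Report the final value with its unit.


BMI = mass / height^2
= 113.9 / 1.68^2
= 113.9 / 2.8224
= 40.36 kg/m^2

40.36 kg/m^2


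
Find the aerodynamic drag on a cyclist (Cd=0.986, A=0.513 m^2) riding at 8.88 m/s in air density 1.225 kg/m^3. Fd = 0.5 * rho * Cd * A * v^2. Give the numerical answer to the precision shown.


Fd = 0.5 * 1.225 * 0.986 * 0.513 * 8.88^2
= 0.5 * 1.225 * 0.986 * 0.513 * 78.8544
= 24.43 N

24.43 N


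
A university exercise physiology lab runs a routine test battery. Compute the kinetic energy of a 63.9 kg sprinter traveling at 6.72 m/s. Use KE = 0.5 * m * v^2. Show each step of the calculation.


Velocity squared = 45.1584
KE = 0.5 * 63.9 * 45.1584 = 1442.81 J

1442.81 J


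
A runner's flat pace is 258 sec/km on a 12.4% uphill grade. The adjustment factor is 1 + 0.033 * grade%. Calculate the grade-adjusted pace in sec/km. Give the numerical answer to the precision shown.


Factor = 1 + 0.033 * 12.4 = 1.4092
Adjusted pace = 258 * 1.4092
= 363.57 sec/km

363.57 s/km


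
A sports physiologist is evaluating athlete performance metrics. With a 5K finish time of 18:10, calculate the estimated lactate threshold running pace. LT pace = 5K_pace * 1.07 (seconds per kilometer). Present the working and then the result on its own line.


Race duration = 1090 s for 5 km
Average pace = 1090 / 5 = 218.0 s/km
LT pace = 218.0 * 1.07
= 233.26 s/km

233.26 s/km


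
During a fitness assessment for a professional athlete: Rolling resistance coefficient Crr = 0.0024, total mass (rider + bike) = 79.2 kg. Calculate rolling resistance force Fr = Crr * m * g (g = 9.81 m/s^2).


Fr = Crr * m * g
= 0.0024 * 79.2 * 9.81
= 1.865 N

1.865 N


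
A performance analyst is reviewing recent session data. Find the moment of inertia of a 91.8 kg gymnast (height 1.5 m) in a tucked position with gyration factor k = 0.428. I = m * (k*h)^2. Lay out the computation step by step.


Radius of gyration = 0.428 * 1.5 = 0.642 m
I = 91.8 * 0.642^2
= 91.8 * 0.412164
= 37.837 kg*m^2

37.837 kg*m^2


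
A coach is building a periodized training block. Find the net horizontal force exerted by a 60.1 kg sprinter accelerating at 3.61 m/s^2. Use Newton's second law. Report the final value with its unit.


Newton's second law: F = m * a
F = 60.1 * 3.61 = 216.96 N

216.96 N


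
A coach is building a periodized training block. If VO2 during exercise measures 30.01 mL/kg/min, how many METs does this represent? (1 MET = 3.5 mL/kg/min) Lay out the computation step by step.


METs = VO2 / 3.5 = 30.01 / 3.5 = 8.57

8.57 METs


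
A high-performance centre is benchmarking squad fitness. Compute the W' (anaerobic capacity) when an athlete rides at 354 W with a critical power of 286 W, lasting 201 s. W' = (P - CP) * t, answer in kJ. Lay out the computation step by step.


Above-CP power = 68 W
Duration = 201 s
W' = 68 * 201 = 13668 J
Convert: 13668 / 1000 = 13.668 kJ

13.668 kJ


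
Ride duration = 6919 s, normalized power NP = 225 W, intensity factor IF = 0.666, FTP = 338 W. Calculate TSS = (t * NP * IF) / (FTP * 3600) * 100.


Numerator = 6919 * 225 * 0.666 = 1036812.15
Denominator = 338 * 3600 = 1216800
TSS = 1036812.15 / 1216800 * 100
= 85.21

85.21 TSS


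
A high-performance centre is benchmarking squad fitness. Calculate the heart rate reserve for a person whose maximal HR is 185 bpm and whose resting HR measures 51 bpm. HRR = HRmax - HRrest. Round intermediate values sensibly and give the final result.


HRmax = 185 bpm
HRrest = 51 bpm
HRR = 185 - 51 = 134 bpm

134 bpm


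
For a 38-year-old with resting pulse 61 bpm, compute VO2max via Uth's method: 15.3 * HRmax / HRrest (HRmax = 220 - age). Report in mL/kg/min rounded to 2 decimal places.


Step 1: HRmax = 220 - 38 = 182 bpm
Step 2: Ratio = 182 / 61 = 2.9836
Step 3: VO2max = 15.3 * 2.9836 = 45.65 mL/kg/min

45.65 mL/kg/min


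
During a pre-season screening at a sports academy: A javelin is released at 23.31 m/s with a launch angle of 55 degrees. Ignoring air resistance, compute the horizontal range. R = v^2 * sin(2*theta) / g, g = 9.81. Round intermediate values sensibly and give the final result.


Launch speed squared = 543.3561
sin(2 * 55 deg) = 0.939693
Range = 543.3561 * 0.939693 / 9.81
= 52.048 m

52.048 m


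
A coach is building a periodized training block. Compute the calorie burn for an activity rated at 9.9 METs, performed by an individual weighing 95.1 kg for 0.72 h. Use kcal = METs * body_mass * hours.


Product of METs and mass = 9.9 * 95.1 = 941.49
Total kcal = 941.49 * 0.72 = 677.87 kcal

677.87 kcal


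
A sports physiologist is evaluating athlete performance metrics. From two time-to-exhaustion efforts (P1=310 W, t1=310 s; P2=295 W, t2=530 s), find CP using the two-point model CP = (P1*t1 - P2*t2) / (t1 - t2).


Work in trial 1 = 96100 J
Work in trial 2 = 156350 J
Delta work = -60250 J
Delta time = -220 s
CP = -60250 / -220 = 273.86 W

273.86 W


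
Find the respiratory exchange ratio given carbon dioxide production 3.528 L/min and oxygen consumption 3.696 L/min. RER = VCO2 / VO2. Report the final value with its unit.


VCO2 = 3.528 L/min
VO2 = 3.696 L/min
RER = 3.528 / 3.696 = 0.9545

0.9545


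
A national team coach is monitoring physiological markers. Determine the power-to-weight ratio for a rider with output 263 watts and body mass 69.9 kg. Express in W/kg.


P/W = 263 / 69.9 = 3.763 W/kg

3.763 W/kg


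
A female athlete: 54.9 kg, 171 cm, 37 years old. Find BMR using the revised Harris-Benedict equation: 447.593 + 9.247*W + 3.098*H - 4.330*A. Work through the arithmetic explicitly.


Intercept = 447.593
Weight contribution = 9.247 * 54.9 = 507.6603
Height contribution = 3.098 * 171 = 529.758
Age contribution = 4.33 * 37 = 160.21
BMR = 447.593 + 507.6603 + 529.758 - 160.21
= 1324.8 kcal/day

1324.8 kcal/day


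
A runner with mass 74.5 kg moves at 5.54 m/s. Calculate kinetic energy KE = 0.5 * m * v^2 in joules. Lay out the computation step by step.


v^2 = 5.54^2 = 30.6916
KE = 0.5 * 74.5 * 30.6916
= 1143.26 J

1143.26 J


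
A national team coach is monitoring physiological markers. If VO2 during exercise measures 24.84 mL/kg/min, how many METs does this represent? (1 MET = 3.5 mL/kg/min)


METs = VO2 / 3.5 = 24.84 / 3.5 = 7.1

7.1 METs


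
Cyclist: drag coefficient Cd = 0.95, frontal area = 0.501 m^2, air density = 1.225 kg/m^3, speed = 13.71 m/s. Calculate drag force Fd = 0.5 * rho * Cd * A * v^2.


v^2 = 13.71^2 = 187.9641
Fd = 0.5 * 1.225 * 0.95 * 0.501 * 187.9641
= 54.795 N

54.795 N


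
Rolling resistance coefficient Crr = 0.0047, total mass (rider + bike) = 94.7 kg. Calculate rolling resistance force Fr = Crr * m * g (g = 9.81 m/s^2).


Fr = Crr * m * g
= 0.0047 * 94.7 * 9.81
= 4.366 N

4.366 N


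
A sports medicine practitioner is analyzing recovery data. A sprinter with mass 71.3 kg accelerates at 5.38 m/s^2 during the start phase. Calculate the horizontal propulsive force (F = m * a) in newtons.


F = m * a
= 71.3 * 5.38
= 383.59 N

383.59 N


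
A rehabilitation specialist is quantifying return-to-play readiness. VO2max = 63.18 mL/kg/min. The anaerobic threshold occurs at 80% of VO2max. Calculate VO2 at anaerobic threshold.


AT fraction = 80 / 100 = 0.8
AT VO2 = 63.18 * 0.8
= 50.54 mL/kg/min

50.54 mL/kg/min


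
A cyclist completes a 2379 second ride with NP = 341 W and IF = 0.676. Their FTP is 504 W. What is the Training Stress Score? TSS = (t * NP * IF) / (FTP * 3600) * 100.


t * NP * IF = 2379 * 341 * 0.676 = 548397.564
FTP * 3600 = 1814400
TSS = (548397.564 / 1814400) * 100 = 30.22

30.22 TSS


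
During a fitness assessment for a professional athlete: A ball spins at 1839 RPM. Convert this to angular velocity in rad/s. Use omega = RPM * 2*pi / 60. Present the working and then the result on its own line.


omega = 1839 * 2 * pi / 60
= 1839 * 6.28318531 / 60
= 11554.778 / 60
= 192.58 rad/s

192.58 rad/s


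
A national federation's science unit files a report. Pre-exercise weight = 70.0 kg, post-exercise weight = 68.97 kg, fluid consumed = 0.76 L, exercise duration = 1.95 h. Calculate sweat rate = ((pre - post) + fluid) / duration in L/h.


Weight loss = 70.0 - 68.97 = 1.03 kg (approx L)
Total sweat = 1.03 + 0.76 = 1.79 L
Sweat rate = 1.79 / 1.95 = 0.918 L/h

0.918 L/h


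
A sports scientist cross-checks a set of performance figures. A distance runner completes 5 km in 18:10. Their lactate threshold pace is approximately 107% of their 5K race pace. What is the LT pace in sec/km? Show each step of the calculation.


Convert to seconds: 18 min 10 s = 1090 s
Pace per km = 1090 / 5 = 218.0 s/km
LT pace = 218.0 * 1.07 = 233.26 s/km

233.26 s/km


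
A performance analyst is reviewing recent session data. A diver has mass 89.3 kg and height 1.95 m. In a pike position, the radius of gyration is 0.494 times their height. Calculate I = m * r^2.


r = 0.494 * 1.95 = 0.9633 m
I = m * r^2 = 89.3 * 0.927947 = 82.866 kg*m^2

82.866 kg*m^2


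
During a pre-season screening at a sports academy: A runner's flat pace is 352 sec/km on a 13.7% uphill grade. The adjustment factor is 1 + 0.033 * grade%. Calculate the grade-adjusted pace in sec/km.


Factor = 1 + 0.033 * 13.7 = 1.4521
Adjusted pace = 352 * 1.4521
= 511.14 sec/km

511.14 s/km


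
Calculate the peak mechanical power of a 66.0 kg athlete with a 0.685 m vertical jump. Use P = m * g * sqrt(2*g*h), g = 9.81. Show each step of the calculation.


First, sqrt(2gh) = sqrt(2 * 9.81 * 0.685)
= sqrt(13.4397) = 3.66602 m/s
Power = 66.0 * 9.81 * 3.66602 = 2373.6 W

2373.6 W


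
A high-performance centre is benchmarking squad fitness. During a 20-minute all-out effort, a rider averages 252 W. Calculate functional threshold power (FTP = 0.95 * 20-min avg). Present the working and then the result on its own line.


FTP = 0.95 * 252
= 239.4 W

239.4 W


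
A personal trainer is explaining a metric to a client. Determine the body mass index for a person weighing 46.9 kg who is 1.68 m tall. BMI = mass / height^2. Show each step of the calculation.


BMI = mass / height^2
= 46.9 / 1.68^2
= 46.9 / 2.8224
= 16.62 kg/m^2

16.62 kg/m^2


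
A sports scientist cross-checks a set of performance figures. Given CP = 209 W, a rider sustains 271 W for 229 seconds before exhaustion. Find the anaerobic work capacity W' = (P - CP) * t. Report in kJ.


Excess power = 271 - 209 = 62 W
Work above CP = 62 * 229 = 14198 J
W' = 14.198 kJ

14.198 kJ


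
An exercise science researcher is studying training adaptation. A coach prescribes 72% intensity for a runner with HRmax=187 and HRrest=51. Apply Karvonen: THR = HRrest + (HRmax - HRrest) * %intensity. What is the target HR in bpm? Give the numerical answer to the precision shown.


Heart rate reserve = 187 - 51 = 136
Intensity fraction = 72 / 100 = 0.72
THR = 51 + 136 * 0.72 = 148.92 bpm

148.92 bpm


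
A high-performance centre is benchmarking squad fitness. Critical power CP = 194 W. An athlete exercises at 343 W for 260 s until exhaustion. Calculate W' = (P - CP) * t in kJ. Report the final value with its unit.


P - CP = 343 - 194 = 149 W
W' = 149 * 260 = 38740 J
= 38740 / 1000 = 38.74 kJ

38.74 kJ


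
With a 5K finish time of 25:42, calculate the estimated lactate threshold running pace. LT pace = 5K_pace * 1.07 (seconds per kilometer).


Race duration = 1542 s for 5 km
Average pace = 1542 / 5 = 308.4 s/km
LT pace = 308.4 * 1.07
= 329.99 s/km

329.99 s/km


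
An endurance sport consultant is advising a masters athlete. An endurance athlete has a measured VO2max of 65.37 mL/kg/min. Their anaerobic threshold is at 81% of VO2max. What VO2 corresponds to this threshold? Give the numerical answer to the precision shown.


Anaerobic threshold VO2 = VO2max * 81%
= 65.37 * 0.81
= 52.95 mL/kg/min

52.95 mL/kg/min


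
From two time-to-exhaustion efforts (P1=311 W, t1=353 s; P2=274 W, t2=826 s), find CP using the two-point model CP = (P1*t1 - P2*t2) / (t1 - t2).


Work in trial 1 = 109783 J
Work in trial 2 = 226324 J
Delta work = -116541 J
Delta time = -473 s
CP = -116541 / -473 = 246.39 W

246.39 W


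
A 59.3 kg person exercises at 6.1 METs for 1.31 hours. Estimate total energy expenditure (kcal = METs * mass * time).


Energy = METs * mass(kg) * time(h)
= 6.1 * 59.3 * 1.31
= 473.87 kcal

473.87 kcal


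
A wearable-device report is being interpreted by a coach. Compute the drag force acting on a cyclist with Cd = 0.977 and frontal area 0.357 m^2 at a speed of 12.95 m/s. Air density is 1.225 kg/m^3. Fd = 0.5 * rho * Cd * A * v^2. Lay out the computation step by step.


Step 1: v^2 = 167.7025
Step 2: Fd = 0.5 * 1.225 * 0.977 * 0.357 * 167.7025
= 35.827 N

35.827 N


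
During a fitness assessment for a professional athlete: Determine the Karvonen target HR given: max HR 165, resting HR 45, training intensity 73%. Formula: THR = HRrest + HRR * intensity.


HRR = HRmax - HRrest = 165 - 45 = 120
THR = 45 + 120 * 0.73
= 132.6 bpm

132.6 bpm


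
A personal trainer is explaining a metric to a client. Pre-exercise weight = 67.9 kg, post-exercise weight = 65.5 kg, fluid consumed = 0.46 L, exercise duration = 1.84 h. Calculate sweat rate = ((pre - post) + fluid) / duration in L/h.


Weight loss = 67.9 - 65.5 = 2.4 kg (approx L)
Total sweat = 2.4 + 0.46 = 2.86 L
Sweat rate = 2.86 / 1.84 = 1.554 L/h

1.554 L/h


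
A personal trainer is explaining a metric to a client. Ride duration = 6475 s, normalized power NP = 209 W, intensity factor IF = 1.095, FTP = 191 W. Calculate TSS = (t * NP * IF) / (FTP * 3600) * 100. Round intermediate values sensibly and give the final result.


Numerator = 6475 * 209 * 1.095 = 1481836.125
Denominator = 191 * 3600 = 687600
TSS = 1481836.125 / 687600 * 100
= 215.51

215.51 TSS


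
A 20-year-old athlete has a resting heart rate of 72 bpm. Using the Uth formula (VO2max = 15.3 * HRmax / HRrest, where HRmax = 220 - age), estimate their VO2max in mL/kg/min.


HRmax = 220 - 20 = 200 bpm
Ratio = HRmax / HRrest = 200 / 72 = 2.7778
VO2max = 15.3 * 2.7778 = 42.5 mL/kg/min

42.5 mL/kg/min


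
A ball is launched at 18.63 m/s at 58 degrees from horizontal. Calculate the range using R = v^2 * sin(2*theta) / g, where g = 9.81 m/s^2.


sin(2 * 58) = sin(116) = 0.898794
v^2 = 18.63^2 = 347.0769
R = 347.0769 * 0.898794 / 9.81
= 31.799 m

31.799 m


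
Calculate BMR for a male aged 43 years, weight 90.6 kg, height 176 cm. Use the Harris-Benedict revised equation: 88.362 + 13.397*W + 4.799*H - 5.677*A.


Substituting values:
W term = 13.397 * 90.6 = 1213.7682
H term = 4.799 * 176 = 844.624
A term = 5.677 * 43 = 244.111
BMR = 1902.64 kcal/day

1902.64 kcal/day


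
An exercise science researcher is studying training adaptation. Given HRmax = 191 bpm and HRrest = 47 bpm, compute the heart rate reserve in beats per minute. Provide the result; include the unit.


Heart rate reserve = maximum HR minus resting HR
HRR = 191 - 47 = 144 bpm

144 bpm


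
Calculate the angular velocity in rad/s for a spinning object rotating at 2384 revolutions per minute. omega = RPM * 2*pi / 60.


omega = RPM * 2*pi / 60
= 2384 * 6.28318531 / 60
= 249.652 rad/s

249.652 rad/s


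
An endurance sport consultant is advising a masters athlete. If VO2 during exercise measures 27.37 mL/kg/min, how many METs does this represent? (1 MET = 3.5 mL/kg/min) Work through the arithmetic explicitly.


METs = VO2 / 3.5 = 27.37 / 3.5 = 7.82

7.82 METs


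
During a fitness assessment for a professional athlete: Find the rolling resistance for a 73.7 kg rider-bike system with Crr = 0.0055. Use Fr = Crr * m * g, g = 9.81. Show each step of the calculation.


m * g = 73.7 * 9.81 = 722.997 N
Fr = 0.0055 * 722.997 = 3.976 N

3.976 N


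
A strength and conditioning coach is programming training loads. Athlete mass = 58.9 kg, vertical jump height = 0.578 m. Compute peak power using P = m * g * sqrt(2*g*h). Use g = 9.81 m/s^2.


sqrt(2 * 9.81 * 0.578) = sqrt(11.34036) = 3.367545 m/s
P = 58.9 * 9.81 * 3.367545
= 1945.8 W

1945.8 W


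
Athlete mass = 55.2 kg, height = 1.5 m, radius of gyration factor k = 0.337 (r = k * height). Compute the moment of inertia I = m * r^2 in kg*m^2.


r = k * height = 0.337 * 1.5 = 0.5055 m
r^2 = 0.5055^2 = 0.25553
I = 55.2 * 0.25553 = 14.105 kg*m^2

14.105 kg*m^2


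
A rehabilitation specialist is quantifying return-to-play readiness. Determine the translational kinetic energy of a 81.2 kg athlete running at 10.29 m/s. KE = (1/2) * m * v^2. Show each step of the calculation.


KE = 0.5 * m * v^2
= 0.5 * 81.2 * 10.29^2
= 0.5 * 81.2 * 105.8841
= 4298.89 J

4298.89 J


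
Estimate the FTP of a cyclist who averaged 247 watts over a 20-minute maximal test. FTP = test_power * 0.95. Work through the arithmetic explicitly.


FTP = 247 * 0.95 = 234.65 W

234.65 W


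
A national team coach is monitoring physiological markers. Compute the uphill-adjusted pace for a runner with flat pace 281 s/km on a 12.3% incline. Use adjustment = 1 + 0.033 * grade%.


Adjustment factor = 1 + 0.033 * 12.3 = 1.4059
Grade-adjusted pace = 281 * 1.4059 = 395.06 s/km

395.06 s/km


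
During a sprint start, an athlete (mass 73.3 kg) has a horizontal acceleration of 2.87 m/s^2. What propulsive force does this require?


Propulsive force = mass * acceleration
= 73.3 kg * 2.87 m/s^2
= 210.37 N

210.37 N


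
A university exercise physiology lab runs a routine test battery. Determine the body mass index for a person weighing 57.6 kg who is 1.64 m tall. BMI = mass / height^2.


BMI = mass / height^2
= 57.6 / 1.64^2
= 57.6 / 2.6896
= 21.42 kg/m^2

21.42 kg/m^2


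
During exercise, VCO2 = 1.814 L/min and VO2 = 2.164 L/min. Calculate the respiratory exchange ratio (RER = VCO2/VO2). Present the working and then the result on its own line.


RER = VCO2 / VO2
= 1.814 / 2.164
= 0.8383

0.8383


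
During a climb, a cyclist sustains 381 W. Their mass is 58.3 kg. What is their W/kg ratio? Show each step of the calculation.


Power-to-weight = 381 W / 58.3 kg
= 6.535 W/kg

6.535 W/kg


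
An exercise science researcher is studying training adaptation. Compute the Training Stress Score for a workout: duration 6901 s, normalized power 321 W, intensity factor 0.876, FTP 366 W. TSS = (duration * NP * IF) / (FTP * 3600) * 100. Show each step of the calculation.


Product = 6901 * 321 * 0.876 = 1940533.596
Base = 366 * 3600 = 1317600
TSS = 1940533.596 / 1317600 * 100 = 147.28

147.28 TSS


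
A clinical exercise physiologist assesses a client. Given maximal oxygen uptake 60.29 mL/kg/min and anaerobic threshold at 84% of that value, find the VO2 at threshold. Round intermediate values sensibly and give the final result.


Percentage as decimal = 0.84
VO2 at AT = 60.29 * 0.84 = 50.64 mL/kg/min

50.64 mL/kg/min


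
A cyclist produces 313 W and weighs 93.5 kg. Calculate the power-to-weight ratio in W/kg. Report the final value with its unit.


P/W = power / mass
= 313 / 93.5
= 3.348 W/kg

3.348 W/kg


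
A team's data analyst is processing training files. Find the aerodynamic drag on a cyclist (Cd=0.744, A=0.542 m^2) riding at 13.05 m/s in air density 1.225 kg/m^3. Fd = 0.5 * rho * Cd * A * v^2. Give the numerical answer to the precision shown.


Fd = 0.5 * 1.225 * 0.744 * 0.542 * 13.05^2
= 0.5 * 1.225 * 0.744 * 0.542 * 170.3025
= 42.063 N

42.063 N


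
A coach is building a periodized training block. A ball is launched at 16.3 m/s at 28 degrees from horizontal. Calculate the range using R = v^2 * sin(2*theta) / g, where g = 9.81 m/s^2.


sin(2 * 28) = sin(56) = 0.829038
v^2 = 16.3^2 = 265.69
R = 265.69 * 0.829038 / 9.81
= 22.453 m

22.453 m


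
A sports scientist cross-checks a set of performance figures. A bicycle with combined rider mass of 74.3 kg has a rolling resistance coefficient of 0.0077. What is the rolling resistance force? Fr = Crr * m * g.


Fr = 0.0077 * 74.3 * 9.81
= 0.57211 * 9.81
= 5.612 N

5.612 N


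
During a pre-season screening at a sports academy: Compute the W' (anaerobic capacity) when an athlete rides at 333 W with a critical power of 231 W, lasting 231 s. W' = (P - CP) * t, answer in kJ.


Above-CP power = 102 W
Duration = 231 s
W' = 102 * 231 = 23562 J
Convert: 23562 / 1000 = 23.562 kJ

23.562 kJ


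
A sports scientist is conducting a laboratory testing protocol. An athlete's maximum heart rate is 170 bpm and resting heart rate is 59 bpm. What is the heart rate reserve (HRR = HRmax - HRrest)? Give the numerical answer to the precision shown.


HRR = HRmax - HRrest
= 170 - 59
= 111 bpm

111 bpm


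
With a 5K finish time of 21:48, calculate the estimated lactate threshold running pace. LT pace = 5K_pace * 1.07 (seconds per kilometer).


Race duration = 1308 s for 5 km
Average pace = 1308 / 5 = 261.6 s/km
LT pace = 261.6 * 1.07
= 279.91 s/km

279.91 s/km


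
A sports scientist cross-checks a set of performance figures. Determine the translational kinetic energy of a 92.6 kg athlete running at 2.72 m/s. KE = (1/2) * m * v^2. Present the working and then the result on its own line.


KE = 0.5 * m * v^2
= 0.5 * 92.6 * 2.72^2
= 0.5 * 92.6 * 7.3984
= 342.55 J

342.55 J


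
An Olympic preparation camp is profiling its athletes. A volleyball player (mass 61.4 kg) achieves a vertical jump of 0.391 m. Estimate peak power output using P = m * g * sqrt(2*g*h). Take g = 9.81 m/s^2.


2 * g * h = 2 * 9.81 * 0.391 = 7.67142
sqrt(7.67142) = 2.769733 m/s
P = 61.4 * 9.81 * 2.769733 = 1668.3 W

1668.3 W


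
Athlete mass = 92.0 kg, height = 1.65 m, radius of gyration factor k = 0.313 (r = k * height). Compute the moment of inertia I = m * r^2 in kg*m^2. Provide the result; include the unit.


r = k * height = 0.313 * 1.65 = 0.51645 m
r^2 = 0.51645^2 = 0.266721
I = 92.0 * 0.266721 = 24.538 kg*m^2

24.538 kg*m^2


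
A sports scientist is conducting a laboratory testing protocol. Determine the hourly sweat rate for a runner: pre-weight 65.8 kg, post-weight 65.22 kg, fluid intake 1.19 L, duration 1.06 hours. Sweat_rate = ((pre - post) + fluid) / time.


Mass lost = 65.8 - 65.22 = 0.58 kg
Add fluid consumed: 0.58 + 1.19 = 1.77 L total sweat
Sweat rate = 1.77 / 1.06 = 1.67 L/h

1.67 L/h


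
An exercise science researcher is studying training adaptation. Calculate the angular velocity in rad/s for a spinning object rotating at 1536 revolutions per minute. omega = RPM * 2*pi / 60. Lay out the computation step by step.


omega = RPM * 2*pi / 60
= 1536 * 6.28318531 / 60
= 160.85 rad/s

160.85 rad/s


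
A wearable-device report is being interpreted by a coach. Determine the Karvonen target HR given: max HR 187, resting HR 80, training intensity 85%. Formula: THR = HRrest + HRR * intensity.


HRR = HRmax - HRrest = 187 - 80 = 107
THR = 80 + 107 * 0.85
= 170.95 bpm

170.95 bpm


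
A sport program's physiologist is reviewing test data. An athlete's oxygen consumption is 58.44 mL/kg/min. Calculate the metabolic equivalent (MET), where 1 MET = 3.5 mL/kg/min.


MET = VO2 / 3.5
= 58.44 / 3.5
= 16.7 METs

16.7 METs


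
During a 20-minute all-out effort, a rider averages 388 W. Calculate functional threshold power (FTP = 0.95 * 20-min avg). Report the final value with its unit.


FTP = 0.95 * 388
= 368.6 W

368.6 W


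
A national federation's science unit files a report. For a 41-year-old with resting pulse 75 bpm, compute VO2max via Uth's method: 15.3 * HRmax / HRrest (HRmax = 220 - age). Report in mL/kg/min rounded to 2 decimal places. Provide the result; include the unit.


Step 1: HRmax = 220 - 41 = 179 bpm
Step 2: Ratio = 179 / 75 = 2.3867
Step 3: VO2max = 15.3 * 2.3867 = 36.52 mL/kg/min

36.52 mL/kg/min


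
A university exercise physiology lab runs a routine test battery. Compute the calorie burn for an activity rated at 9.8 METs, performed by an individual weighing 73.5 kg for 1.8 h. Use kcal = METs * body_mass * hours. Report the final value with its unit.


Product of METs and mass = 9.8 * 73.5 = 720.3
Total kcal = 720.3 * 1.8 = 1296.54 kcal

1296.54 kcal


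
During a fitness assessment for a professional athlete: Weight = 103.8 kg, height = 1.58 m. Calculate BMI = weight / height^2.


height^2 = 1.58^2 = 2.4964
BMI = 103.8 / 2.4964 = 41.58 kg/m^2

41.58 kg/m^2


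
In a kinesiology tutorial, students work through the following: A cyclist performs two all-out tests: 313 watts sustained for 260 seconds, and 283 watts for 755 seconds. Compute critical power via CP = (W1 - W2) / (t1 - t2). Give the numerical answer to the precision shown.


W1 = P1 * t1 = 313 * 260 = 81380 J
W2 = P2 * t2 = 283 * 755 = 213665 J
CP = (81380 - 213665) / (260 - 755)
= 267.24 W

267.24 W


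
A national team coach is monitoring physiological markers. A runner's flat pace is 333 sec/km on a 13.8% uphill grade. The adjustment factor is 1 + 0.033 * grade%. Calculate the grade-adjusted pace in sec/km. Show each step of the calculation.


Factor = 1 + 0.033 * 13.8 = 1.4554
Adjusted pace = 333 * 1.4554
= 484.65 sec/km

484.65 s/km


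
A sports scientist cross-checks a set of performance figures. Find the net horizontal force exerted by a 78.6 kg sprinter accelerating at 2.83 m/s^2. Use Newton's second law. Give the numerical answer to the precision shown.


Newton's second law: F = m * a
F = 78.6 * 2.83 = 222.44 N

222.44 N


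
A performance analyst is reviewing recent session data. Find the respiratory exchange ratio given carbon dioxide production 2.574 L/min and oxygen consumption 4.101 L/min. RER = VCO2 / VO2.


VCO2 = 2.574 L/min
VO2 = 4.101 L/min
RER = 2.574 / 4.101 = 0.6277

0.6277


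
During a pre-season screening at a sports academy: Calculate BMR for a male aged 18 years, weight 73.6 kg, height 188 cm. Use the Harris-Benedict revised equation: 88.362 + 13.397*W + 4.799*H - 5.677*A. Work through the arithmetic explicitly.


Substituting values:
W term = 13.397 * 73.6 = 986.0192
H term = 4.799 * 188 = 902.212
A term = 5.677 * 18 = 102.186
BMR = 1874.41 kcal/day

1874.41 kcal/day


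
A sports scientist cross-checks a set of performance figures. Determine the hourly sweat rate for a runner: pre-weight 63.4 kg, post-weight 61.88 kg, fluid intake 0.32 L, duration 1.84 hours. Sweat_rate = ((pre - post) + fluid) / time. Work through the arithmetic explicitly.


Mass lost = 63.4 - 61.88 = 1.52 kg
Add fluid consumed: 1.52 + 0.32 = 1.84 L total sweat
Sweat rate = 1.84 / 1.84 = 1.0 L/h

1.0 L/h


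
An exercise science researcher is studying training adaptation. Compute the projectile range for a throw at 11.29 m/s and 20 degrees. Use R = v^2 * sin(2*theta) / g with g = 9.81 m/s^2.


Two times the angle = 40 degrees
sin(40) = 0.642788
R = 127.4641 * 0.642788 / 9.81 = 8.352 m

8.352 m


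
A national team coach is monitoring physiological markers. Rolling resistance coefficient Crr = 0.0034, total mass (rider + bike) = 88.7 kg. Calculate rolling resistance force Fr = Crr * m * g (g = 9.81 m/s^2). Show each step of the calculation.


Fr = Crr * m * g
= 0.0034 * 88.7 * 9.81
= 2.958 N

2.958 N


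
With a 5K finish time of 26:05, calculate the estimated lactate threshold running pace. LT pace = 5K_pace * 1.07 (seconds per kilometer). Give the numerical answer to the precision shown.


Race duration = 1565 s for 5 km
Average pace = 1565 / 5 = 313.0 s/km
LT pace = 313.0 * 1.07
= 334.91 s/km

334.91 s/km


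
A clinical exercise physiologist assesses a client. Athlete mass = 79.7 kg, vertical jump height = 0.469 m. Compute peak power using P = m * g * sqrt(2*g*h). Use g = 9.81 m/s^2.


sqrt(2 * 9.81 * 0.469) = sqrt(9.20178) = 3.033444 m/s
P = 79.7 * 9.81 * 3.033444
= 2371.72 W

2371.72 W


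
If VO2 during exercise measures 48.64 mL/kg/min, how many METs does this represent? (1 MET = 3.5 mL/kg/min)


METs = VO2 / 3.5 = 48.64 / 3.5 = 13.9

13.9 METs


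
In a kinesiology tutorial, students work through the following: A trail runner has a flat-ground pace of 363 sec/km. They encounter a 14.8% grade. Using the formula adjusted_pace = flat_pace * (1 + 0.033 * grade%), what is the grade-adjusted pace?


Grade factor = 1 + 0.033 * 14.8 = 1.4884
Adjusted = 363 * 1.4884 = 540.29 sec/km

540.29 s/km


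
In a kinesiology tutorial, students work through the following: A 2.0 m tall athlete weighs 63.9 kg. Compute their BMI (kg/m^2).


height^2 = 4.0 m^2
BMI = 63.9 / 4.0 = 15.98 kg/m^2

15.98 kg/m^2


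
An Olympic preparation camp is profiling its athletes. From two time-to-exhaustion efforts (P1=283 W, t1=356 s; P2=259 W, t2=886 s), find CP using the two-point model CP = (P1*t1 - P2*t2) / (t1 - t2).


Work in trial 1 = 100748 J
Work in trial 2 = 229474 J
Delta work = -128726 J
Delta time = -530 s
CP = -128726 / -530 = 242.88 W

242.88 W


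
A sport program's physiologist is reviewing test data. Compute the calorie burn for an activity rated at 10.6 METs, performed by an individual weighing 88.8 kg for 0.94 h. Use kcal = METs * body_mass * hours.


Product of METs and mass = 10.6 * 88.8 = 941.28
Total kcal = 941.28 * 0.94 = 884.8 kcal

884.8 kcal


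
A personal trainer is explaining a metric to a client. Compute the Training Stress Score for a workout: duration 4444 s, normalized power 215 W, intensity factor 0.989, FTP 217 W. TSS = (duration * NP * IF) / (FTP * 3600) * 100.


Product = 4444 * 215 * 0.989 = 944949.94
Base = 217 * 3600 = 781200
TSS = 944949.94 / 781200 * 100 = 120.96

120.96 TSS


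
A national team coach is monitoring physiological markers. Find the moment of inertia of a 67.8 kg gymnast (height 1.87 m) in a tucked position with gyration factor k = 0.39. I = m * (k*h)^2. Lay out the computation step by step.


Radius of gyration = 0.39 * 1.87 = 0.7293 m
I = 67.8 * 0.7293^2
= 67.8 * 0.531878
= 36.061 kg*m^2

36.061 kg*m^2


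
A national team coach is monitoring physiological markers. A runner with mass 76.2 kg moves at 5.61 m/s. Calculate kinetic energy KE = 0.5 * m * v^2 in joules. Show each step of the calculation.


v^2 = 5.61^2 = 31.4721
KE = 0.5 * 76.2 * 31.4721
= 1199.09 J

1199.09 J


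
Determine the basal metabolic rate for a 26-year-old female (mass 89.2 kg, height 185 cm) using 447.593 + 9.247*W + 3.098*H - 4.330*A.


BMR = 447.593 + 9.247*89.2 + 3.098*185 - 4.330*26
= 1732.98 kcal/day

1732.98 kcal/day


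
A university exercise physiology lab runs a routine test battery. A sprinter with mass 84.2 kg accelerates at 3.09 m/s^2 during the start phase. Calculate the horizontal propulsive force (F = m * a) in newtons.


F = m * a
= 84.2 * 3.09
= 260.18 N

260.18 N


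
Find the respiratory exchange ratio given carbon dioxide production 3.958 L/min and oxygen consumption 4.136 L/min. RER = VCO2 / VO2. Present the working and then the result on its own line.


VCO2 = 3.958 L/min
VO2 = 4.136 L/min
RER = 3.958 / 4.136 = 0.957

0.957


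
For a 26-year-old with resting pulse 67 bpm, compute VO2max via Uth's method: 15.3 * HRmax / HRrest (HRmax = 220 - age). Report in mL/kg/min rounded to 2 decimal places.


Step 1: HRmax = 220 - 26 = 194 bpm
Step 2: Ratio = 194 / 67 = 2.8955
Step 3: VO2max = 15.3 * 2.8955 = 44.3 mL/kg/min

44.3 mL/kg/min


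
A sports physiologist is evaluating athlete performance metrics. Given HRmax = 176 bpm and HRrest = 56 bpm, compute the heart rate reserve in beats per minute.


Heart rate reserve = maximum HR minus resting HR
HRR = 176 - 56 = 120 bpm

120 bpm


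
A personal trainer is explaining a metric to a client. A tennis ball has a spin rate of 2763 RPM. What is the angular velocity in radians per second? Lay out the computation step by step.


Convert RPM to rad/s: multiply by 2*pi and divide by 60
omega = 2763 * 2 * pi / 60
= 289.341 rad/s

289.341 rad/s


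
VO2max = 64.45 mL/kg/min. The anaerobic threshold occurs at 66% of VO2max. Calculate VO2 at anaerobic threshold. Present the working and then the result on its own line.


AT fraction = 66 / 100 = 0.66
AT VO2 = 64.45 * 0.66
= 42.54 mL/kg/min

42.54 mL/kg/min


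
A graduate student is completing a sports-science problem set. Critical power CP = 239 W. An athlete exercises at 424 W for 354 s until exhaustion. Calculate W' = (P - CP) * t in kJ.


P - CP = 424 - 239 = 185 W
W' = 185 * 354 = 65490 J
= 65490 / 1000 = 65.49 kJ

65.49 kJ


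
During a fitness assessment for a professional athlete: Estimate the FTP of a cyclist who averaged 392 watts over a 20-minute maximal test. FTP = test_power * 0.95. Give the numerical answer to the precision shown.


FTP = 392 * 0.95 = 372.4 W

372.4 W


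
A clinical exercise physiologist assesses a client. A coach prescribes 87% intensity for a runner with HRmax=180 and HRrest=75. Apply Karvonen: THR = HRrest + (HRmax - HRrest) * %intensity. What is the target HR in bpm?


Heart rate reserve = 180 - 75 = 105
Intensity fraction = 87 / 100 = 0.87
THR = 75 + 105 * 0.87 = 166.35 bpm

166.35 bpm


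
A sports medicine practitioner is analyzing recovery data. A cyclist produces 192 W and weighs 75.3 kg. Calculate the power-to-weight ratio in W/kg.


P/W = power / mass
= 192 / 75.3
= 2.55 W/kg

2.55 W/kg


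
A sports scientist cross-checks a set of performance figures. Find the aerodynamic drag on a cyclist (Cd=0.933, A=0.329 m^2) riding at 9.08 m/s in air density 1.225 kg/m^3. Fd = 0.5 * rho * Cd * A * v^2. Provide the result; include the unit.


Fd = 0.5 * 1.225 * 0.933 * 0.329 * 9.08^2
= 0.5 * 1.225 * 0.933 * 0.329 * 82.4464
= 15.501 N

15.501 N
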